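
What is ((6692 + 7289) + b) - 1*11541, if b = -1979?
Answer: 461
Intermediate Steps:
((6692 + 7289) + b) - 1*11541 = ((6692 + 7289) - 1979) - 1*11541 = (13981 - 1979) - 11541 = 12002 - 11541 = 461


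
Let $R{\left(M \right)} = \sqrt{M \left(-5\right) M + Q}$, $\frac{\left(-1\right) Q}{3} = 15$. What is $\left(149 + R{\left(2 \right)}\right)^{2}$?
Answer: $\left(149 + i \sqrt{65}\right)^{2} \approx 22136.0 + 2402.6 i$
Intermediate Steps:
$Q = -45$ ($Q = \left(-3\right) 15 = -45$)
$R{\left(M \right)} = \sqrt{-45 - 5 M^{2}}$ ($R{\left(M \right)} = \sqrt{M \left(-5\right) M - 45} = \sqrt{- 5 M M - 45} = \sqrt{- 5 M^{2} - 45} = \sqrt{-45 - 5 M^{2}}$)
$\left(149 + R{\left(2 \right)}\right)^{2} = \left(149 + \sqrt{-45 - 5 \cdot 2^{2}}\right)^{2} = \left(149 + \sqrt{-45 - 20}\right)^{2} = \left(149 + \sqrt{-65}\right)^{2} = \left(149 + i \sqrt{65}\right)^{2}$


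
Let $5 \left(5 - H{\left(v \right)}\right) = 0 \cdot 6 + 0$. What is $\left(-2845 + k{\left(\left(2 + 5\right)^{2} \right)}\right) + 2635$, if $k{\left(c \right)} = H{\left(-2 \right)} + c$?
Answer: $-156$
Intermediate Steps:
$H{\left(v \right)} = 5$ ($H{\left(v \right)} = 5 - \frac{0 \cdot 6 + 0}{5} = 5 - \frac{0 + 0}{5} = 5 - 0 = 5 + 0 = 5$)
$k{\left(c \right)} = 5 + c$
$\left(-2845 + k{\left(\left(2 + 5\right)^{2} \right)}\right) + 2635 = \left(-2845 + \left(5 + \left(2 + 5\right)^{2}\right)\right) + 2635 = \left(-2845 + \left(5 + 7^{2}\right)\right) + 2635 = \left(-2845 + \left(5 + 49\right)\right) + 2635 = \left(-2845 + 54\right) + 2635 = -2791 + 2635 = -156$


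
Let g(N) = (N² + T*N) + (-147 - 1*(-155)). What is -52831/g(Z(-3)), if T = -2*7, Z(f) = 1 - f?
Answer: 52831/32 ≈ 1651.0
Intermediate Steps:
T = -14
g(N) = 8 + N² - 14*N (g(N) = (N² - 14*N) + (-147 - 1*(-155)) = (N² - 14*N) + (-147 + 155) = (N² - 14*N) + 8 = 8 + N² - 14*N)
-52831/g(Z(-3)) = -52831/(8 + (1 - 1*(-3))² - 14*(1 - 1*(-3))) = -52831/(8 + (1 + 3)² - 14*(1 + 3)) = -52831/(8 + 4² - 14*4) = -52831/(8 + 16 - 56) = -52831/(-32) = -52831*(-1/32) = 52831/32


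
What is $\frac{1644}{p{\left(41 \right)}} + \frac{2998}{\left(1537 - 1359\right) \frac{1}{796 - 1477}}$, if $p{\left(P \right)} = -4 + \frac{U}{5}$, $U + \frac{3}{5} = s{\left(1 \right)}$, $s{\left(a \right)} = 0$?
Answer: $- \frac{108802257}{9167} \approx -11869.0$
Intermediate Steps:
$U = - \frac{3}{5}$ ($U = - \frac{3}{5} + 0 = - \frac{3}{5} \approx -0.6$)
$p{\left(P \right)} = - \frac{103}{25}$ ($p{\left(P \right)} = -4 + \frac{1}{5} \left(- \frac{3}{5}\right) = -4 - \frac{3}{25} = - \frac{103}{25}$)
$\frac{1644}{p{\left(41 \right)}} + \frac{2998}{\left(1537 - 1359\right) \frac{1}{796 - 1477}} = \frac{1644}{- \frac{103}{25}} + \frac{2998}{\left(1537 - 1359\right) \frac{1}{796 - 1477}} = 1644 \left(- \frac{25}{103}\right) + \frac{2998}{178 \frac{1}{-681}} = - \frac{41100}{103} + \frac{2998}{178 \left(- \frac{1}{681}\right)} = - \frac{41100}{103} + \frac{2998}{- \frac{178}{681}} = - \frac{41100}{103} + 2998 \left(- \frac{681}{178}\right) = - \frac{41100}{103} - \frac{1020819}{89} = - \frac{108802257}{9167}$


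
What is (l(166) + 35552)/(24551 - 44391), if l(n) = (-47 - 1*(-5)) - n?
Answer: -2209/1240 ≈ -1.7815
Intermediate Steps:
l(n) = -42 - n (l(n) = (-47 + 5) - n = -42 - n)
(l(166) + 35552)/(24551 - 44391) = ((-42 - 1*166) + 35552)/(24551 - 44391) = ((-42 - 166) + 35552)/(-19840) = (-208 + 35552)*(-1/19840) = 35344*(-1/19840) = -2209/1240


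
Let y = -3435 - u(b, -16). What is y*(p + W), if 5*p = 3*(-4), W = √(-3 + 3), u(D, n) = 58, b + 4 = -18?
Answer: 41916/5 ≈ 8383.2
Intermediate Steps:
b = -22 (b = -4 - 18 = -22)
W = 0 (W = √0 = 0)
y = -3493 (y = -3435 - 1*58 = -3435 - 58 = -3493)
p = -12/5 (p = (3*(-4))/5 = (⅕)*(-12) = -12/5 ≈ -2.4000)
y*(p + W) = -3493*(-12/5 + 0) = -3493*(-12/5) = 41916/5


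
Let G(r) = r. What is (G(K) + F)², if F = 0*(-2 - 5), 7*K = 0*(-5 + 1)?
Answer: 0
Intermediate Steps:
K = 0 (K = (0*(-5 + 1))/7 = (0*(-4))/7 = (⅐)*0 = 0)
F = 0 (F = 0*(-7) = 0)
(G(K) + F)² = (0 + 0)² = 0² = 0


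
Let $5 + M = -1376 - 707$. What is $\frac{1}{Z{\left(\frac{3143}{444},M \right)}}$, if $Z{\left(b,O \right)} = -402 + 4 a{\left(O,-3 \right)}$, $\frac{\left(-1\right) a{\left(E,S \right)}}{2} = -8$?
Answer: $- \frac{1}{338} \approx -0.0029586$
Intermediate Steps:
$a{\left(E,S \right)} = 16$ ($a{\left(E,S \right)} = \left(-2\right) \left(-8\right) = 16$)
$M = -2088$ ($M = -5 - 2083 = -2088$)
$Z{\left(b,O \right)} = -338$ ($Z{\left(b,O \right)} = -402 + 4 \cdot 16 = -402 + 64 = -338$)
$\frac{1}{Z{\left(\frac{3143}{444},M \right)}} = \frac{1}{-338} = - \frac{1}{338}$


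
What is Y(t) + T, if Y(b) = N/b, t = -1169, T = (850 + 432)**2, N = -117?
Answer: 1921279673/1169 ≈ 1.6435e+6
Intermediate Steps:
T = 1643524 (T = 1282**2 = 1643524)
Y(b) = -117/b
Y(t) + T = -117/(-1169) + 1643524 = -117*(-1/1169) + 1643524 = 117/1169 + 1643524 = 1921279673/1169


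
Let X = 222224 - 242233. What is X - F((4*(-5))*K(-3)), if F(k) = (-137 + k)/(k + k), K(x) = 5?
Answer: -4002037/200 ≈ -20010.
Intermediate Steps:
F(k) = (-137 + k)/(2*k) (F(k) = (-137 + k)/((2*k)) = (-137 + k)*(1/(2*k)) = (-137 + k)/(2*k))
X = -20009
X - F((4*(-5))*K(-3)) = -20009 - (-137 + (4*(-5))*5)/(2*((4*(-5))*5)) = -20009 - (-137 - 20*5)/(2*((-20*5))) = -20009 - (-137 - 100)/(2*(-100)) = -20009 - (-1)*(-237)/(2*100) = -20009 - 1*237/200 = -20009 - 237/200 = -4002037/200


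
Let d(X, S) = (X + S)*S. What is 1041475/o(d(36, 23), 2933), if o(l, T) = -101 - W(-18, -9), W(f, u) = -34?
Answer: -1041475/67 ≈ -15544.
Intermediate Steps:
d(X, S) = S*(S + X) (d(X, S) = (S + X)*S = S*(S + X))
o(l, T) = -67 (o(l, T) = -101 - 1*(-34) = -101 + 34 = -67)
1041475/o(d(36, 23), 2933) = 1041475/(-67) = 1041475*(-1/67) = -1041475/67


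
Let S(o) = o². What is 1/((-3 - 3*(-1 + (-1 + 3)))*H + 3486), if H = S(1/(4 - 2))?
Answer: 2/6969 ≈ 0.00028699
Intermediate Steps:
H = ¼ (H = (1/(4 - 2))² = (1/2)² = (½)² = ¼ ≈ 0.25000)
1/((-3 - 3*(-1 + (-1 + 3)))*H + 3486) = 1/((-3 - 3*(-1 + (-1 + 3)))*(¼) + 3486) = 1/((-3 - 3*(-1 + 2))*(¼) + 3486) = 1/((-3 - 3*1)*(¼) + 3486) = 1/((-3 - 3)*(¼) + 3486) = 1/(-6*¼ + 3486) = 1/(-3/2 + 3486) = 1/(6969/2) = 2/6969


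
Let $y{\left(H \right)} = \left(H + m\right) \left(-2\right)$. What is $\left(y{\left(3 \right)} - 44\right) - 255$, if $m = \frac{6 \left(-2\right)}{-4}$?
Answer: $-311$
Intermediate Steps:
$m = 3$ ($m = \left(-12\right) \left(- \frac{1}{4}\right) = 3$)
$y{\left(H \right)} = -6 - 2 H$ ($y{\left(H \right)} = \left(H + 3\right) \left(-2\right) = \left(3 + H\right) \left(-2\right) = -6 - 2 H$)
$\left(y{\left(3 \right)} - 44\right) - 255 = \left(\left(-6 - 6\right) - 44\right) - 255 = \left(-12 - 44\right) - 255 = -56 - 255 = -311$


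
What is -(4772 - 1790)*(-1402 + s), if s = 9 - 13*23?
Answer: 5045544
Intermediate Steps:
s = -290 (s = 9 - 299 = -290)
-(4772 - 1790)*(-1402 + s) = -(4772 - 1790)*(-1402 - 290) = -2982*(-1692) = -1*(-5045544) = 5045544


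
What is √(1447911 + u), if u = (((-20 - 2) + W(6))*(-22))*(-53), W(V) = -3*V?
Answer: √1401271 ≈ 1183.8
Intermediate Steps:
u = -46640 (u = (((-20 - 2) - 3*6)*(-22))*(-53) = ((-22 - 18)*(-22))*(-53) = -40*(-22)*(-53) = 880*(-53) = -46640)
√(1447911 + u) = √(1447911 - 46640) = √1401271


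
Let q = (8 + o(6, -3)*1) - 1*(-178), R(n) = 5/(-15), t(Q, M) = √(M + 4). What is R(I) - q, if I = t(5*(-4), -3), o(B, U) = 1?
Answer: -562/3 ≈ -187.33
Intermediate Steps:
t(Q, M) = √(4 + M)
I = 1 (I = √(4 - 3) = √1 = 1)
R(n) = -⅓ (R(n) = 5*(-1/15) = -⅓)
q = 187 (q = (8 + 1*1) - 1*(-178) = (8 + 1) + 178 = 9 + 178 = 187)
R(I) - q = -⅓ - 1*187 = -⅓ - 187 = -562/3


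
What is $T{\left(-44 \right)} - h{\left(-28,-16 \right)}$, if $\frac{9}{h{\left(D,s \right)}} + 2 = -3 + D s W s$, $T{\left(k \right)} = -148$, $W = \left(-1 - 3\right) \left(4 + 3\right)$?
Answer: $- \frac{29703461}{200699} \approx -148.0$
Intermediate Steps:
$W = -28$ ($W = \left(-4\right) 7 = -28$)
$h{\left(D,s \right)} = \frac{9}{-5 - 28 D s^{2}}$ ($h{\left(D,s \right)} = \frac{9}{-2 + \left(-3 + D s \left(-28\right) s\right)} = \frac{9}{-2 + \left(-3 + - 28 D s s\right)} = \frac{9}{-2 - \left(3 + 28 D s^{2}\right)} = \frac{9}{-5 - 28 D s^{2}}$)
$T{\left(-44 \right)} - h{\left(-28,-16 \right)} = -148 - \frac{9}{-5 - - 784 \left(-16\right)^{2}} = -148 - \frac{9}{-5 - \left(-784\right) 256} = -148 - \frac{9}{-5 + 200704} = -148 - \frac{9}{200699} = - \frac{29703461}{200699}$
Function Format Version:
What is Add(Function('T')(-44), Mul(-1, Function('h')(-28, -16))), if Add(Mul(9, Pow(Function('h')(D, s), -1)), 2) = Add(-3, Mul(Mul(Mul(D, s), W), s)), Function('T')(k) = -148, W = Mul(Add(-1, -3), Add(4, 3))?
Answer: Rational(-29703461, 200699) ≈ -148.00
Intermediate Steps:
W = -28 (W = Mul(-4, 7) = -28)
Function('h')(D, s) = Mul(9, Pow(Add(-5, Mul(-28, D, Pow(s, 2))), -1)) (Function('h')(D, s) = Mul(9, Pow(Add(-2, Add(-3, Mul(Mul(Mul(D, s), -28), s))), -1)) = Mul(9, Pow(Add(-2, Add(-3, Mul(Mul(-28, D, s), s))), -1)) = Mul(9, Pow(Add(-2, Add(-3, Mul(-28, D, Pow(s, 2)))), -1)) = Mul(9, Pow(Add(-5, Mul(-28, D, Pow(s, 2))), -1)))
Add(Function('T')(-44), Mul(-1, Function('h')(-28, -16))) = Add(-148, Mul(-1, Mul(9, Pow(Add(-5, Mul(-28, -28, Pow(-16, 2))), -1)))) = Add(-148, Mul(-1, Mul(9, Pow(Add(-5, Mul(-28, -28, 256)), -1)))) = Add(-148, Mul(-1, Mul(9, Pow(Add(-5, 200704), -1)))) = Add(-148, Mul(-1, Mul(9, Pow(200699, -1)))) = Add(-148, Mul(-1, Mul(9, Rational(1, 200699)))) = Add(-148, Mul(-1, Rational(9, 200699))) = Add(-148, Rational(-9, 200699)) = Rational(-29703461, 200699)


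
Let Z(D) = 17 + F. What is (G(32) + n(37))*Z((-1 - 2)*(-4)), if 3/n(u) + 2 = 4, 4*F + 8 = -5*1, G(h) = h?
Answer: 3685/8 ≈ 460.63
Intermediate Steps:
F = -13/4 (F = -2 + (-5*1)/4 = -2 + (1/4)*(-5) = -2 - 5/4 = -13/4 ≈ -3.2500)
n(u) = 3/2 (n(u) = 3/(-2 + 4) = 3/2)
Z(D) = 55/4 (Z(D) = 17 - 13/4 = 55/4)
(G(32) + n(37))*Z((-1 - 2)*(-4)) = (32 + 3/2)*(55/4) = (67/2)*(55/4) = 3685/8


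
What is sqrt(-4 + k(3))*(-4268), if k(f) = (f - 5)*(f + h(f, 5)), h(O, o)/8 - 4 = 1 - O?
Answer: -4268*I*sqrt(42) ≈ -27660.0*I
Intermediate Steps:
h(O, o) = 40 - 8*O (h(O, o) = 32 + 8*(1 - O) = 32 + (8 - 8*O) = 40 - 8*O)
k(f) = (-5 + f)*(40 - 7*f) (k(f) = (f - 5)*(f + (40 - 8*f)) = (-5 + f)*(40 - 7*f))
sqrt(-4 + k(3))*(-4268) = sqrt(-4 + (-200 - 7*3**2 + 75*3))*(-4268) = sqrt(-4 + (-200 - 7*9 + 225))*(-4268) = sqrt(-4 + (-200 - 63 + 225))*(-4268) = sqrt(-4 - 38)*(-4268) = sqrt(-42)*(-4268) = (I*sqrt(42))*(-4268) = -4268*I*sqrt(42)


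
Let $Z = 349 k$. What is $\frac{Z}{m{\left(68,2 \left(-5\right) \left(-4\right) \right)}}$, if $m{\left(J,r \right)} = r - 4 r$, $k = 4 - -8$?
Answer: $- \frac{349}{10} \approx -34.9$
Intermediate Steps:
$k = 12$ ($k = 4 + 8 = 12$)
$m{\left(J,r \right)} = - 3 r$
$Z = 4188$ ($Z = 349 \cdot 12 = 4188$)
$\frac{Z}{m{\left(68,2 \left(-5\right) \left(-4\right) \right)}} = \frac{4188}{\left(-3\right) 2 \left(-5\right) \left(-4\right)} = \frac{4188}{\left(-3\right) \left(\left(-10\right) \left(-4\right)\right)} = \frac{4188}{\left(-3\right) 40} = \frac{4188}{-120} = 4188 \left(- \frac{1}{120}\right) = - \frac{349}{10}$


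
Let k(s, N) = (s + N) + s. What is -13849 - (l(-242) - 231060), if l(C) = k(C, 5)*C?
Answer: 101293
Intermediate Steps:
k(s, N) = N + 2*s (k(s, N) = (N + s) + s = N + 2*s)
l(C) = C*(5 + 2*C) (l(C) = (5 + 2*C)*C = C*(5 + 2*C))
-13849 - (l(-242) - 231060) = -13849 - (-242*(5 + 2*(-242)) - 231060) = -13849 - (-242*(5 - 484) - 231060) = -13849 - (-242*(-479) - 231060) = -13849 - (115918 - 231060) = -13849 - 1*(-115142) = -13849 + 115142 = 101293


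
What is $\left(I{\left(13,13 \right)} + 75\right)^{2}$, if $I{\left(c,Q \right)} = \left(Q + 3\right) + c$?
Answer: $10816$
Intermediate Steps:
$I{\left(c,Q \right)} = 3 + Q + c$ ($I{\left(c,Q \right)} = \left(3 + Q\right) + c = 3 + Q + c$)
$\left(I{\left(13,13 \right)} + 75\right)^{2} = \left(\left(3 + 13 + 13\right) + 75\right)^{2} = \left(29 + 75\right)^{2} = 104^{2} = 10816$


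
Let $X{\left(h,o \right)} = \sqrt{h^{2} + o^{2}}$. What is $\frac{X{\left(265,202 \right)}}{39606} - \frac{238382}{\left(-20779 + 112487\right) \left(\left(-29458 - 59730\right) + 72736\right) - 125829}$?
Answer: $\frac{238382}{1508905845} + \frac{\sqrt{111029}}{39606} \approx 0.0085711$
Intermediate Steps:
$\frac{X{\left(265,202 \right)}}{39606} - \frac{238382}{\left(-20779 + 112487\right) \left(\left(-29458 - 59730\right) + 72736\right) - 125829} = \frac{\sqrt{265^{2} + 202^{2}}}{39606} - \frac{238382}{\left(-20779 + 112487\right) \left(\left(-29458 - 59730\right) + 72736\right) - 125829} = \sqrt{70225 + 40804} \cdot \frac{1}{39606} - \frac{238382}{91708 \left(\left(-29458 - 59730\right) + 72736\right) - 125829} = \sqrt{111029} \cdot \frac{1}{39606} - \frac{238382}{91708 \left(-89188 + 72736\right) - 125829} = \frac{\sqrt{111029}}{39606} - \frac{238382}{91708 \left(-16452\right) - 125829} = \frac{\sqrt{111029}}{39606} - \frac{238382}{-1508780016 - 125829} = \frac{\sqrt{111029}}{39606} - \frac{238382}{-1508905845} = \frac{\sqrt{111029}}{39606} - - \frac{238382}{1508905845} = \frac{\sqrt{111029}}{39606} + \frac{238382}{1508905845} = \frac{238382}{1508905845} + \frac{\sqrt{111029}}{39606}$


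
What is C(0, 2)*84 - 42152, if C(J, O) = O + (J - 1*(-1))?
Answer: -41900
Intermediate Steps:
C(J, O) = 1 + J + O (C(J, O) = O + (J + 1) = O + (1 + J) = 1 + J + O)
C(0, 2)*84 - 42152 = (1 + 0 + 2)*84 - 42152 = 3*84 - 42152 = 252 - 42152 = -41900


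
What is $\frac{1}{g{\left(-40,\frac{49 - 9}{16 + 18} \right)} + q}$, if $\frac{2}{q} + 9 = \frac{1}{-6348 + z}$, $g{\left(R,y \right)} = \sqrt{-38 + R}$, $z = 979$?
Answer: $- \frac{9978493}{3504740923} - \frac{583753921 i \sqrt{78}}{45561631999} \approx -0.0028471 - 0.11316 i$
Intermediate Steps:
$q = - \frac{5369}{24161}$ ($q = \frac{2}{-9 + \frac{1}{-6348 + 979}} = \frac{2}{-9 + \frac{1}{-5369}} = \frac{2}{-9 - \frac{1}{5369}} = \frac{2}{- \frac{48322}{5369}} = 2 \left(- \frac{5369}{48322}\right) = - \frac{5369}{24161} \approx -0.22222$)
$\frac{1}{g{\left(-40,\frac{49 - 9}{16 + 18} \right)} + q} = \frac{1}{\sqrt{-38 - 40} - \frac{5369}{24161}} = \frac{1}{\sqrt{-78} - \frac{5369}{24161}} = \frac{1}{i \sqrt{78} - \frac{5369}{24161}} = \frac{1}{- \frac{5369}{24161} + i \sqrt{78}}$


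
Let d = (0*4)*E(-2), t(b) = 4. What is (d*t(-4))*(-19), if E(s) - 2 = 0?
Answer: 0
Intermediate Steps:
E(s) = 2 (E(s) = 2 + 0 = 2)
d = 0 (d = (0*4)*2 = 0*2 = 0)
(d*t(-4))*(-19) = (0*4)*(-19) = 0*(-19) = 0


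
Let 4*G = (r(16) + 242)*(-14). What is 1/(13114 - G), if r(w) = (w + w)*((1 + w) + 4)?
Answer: 1/16313 ≈ 6.1301e-5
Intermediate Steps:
r(w) = 2*w*(5 + w) (r(w) = (2*w)*(5 + w) = 2*w*(5 + w))
G = -3199 (G = ((2*16*(5 + 16) + 242)*(-14))/4 = ((2*16*21 + 242)*(-14))/4 = ((672 + 242)*(-14))/4 = (914*(-14))/4 = (¼)*(-12796) = -3199)
1/(13114 - G) = 1/(13114 - 1*(-3199)) = 1/(13114 + 3199) = 1/16313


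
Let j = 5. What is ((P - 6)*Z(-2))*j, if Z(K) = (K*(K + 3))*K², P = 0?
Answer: 240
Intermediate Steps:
Z(K) = K³*(3 + K) (Z(K) = (K*(3 + K))*K² = K³*(3 + K))
((P - 6)*Z(-2))*j = ((0 - 6)*((-2)³*(3 - 2)))*5 = -(-48)*5 = -6*(-8)*5 = 48*5 = 240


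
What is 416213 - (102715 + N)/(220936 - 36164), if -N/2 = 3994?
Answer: 76904413709/184772 ≈ 4.1621e+5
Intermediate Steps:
N = -7988 (N = -2*3994 = -7988)
416213 - (102715 + N)/(220936 - 36164) = 416213 - (102715 - 7988)/(220936 - 36164) = 416213 - 94727/184772 = 76904413709/184772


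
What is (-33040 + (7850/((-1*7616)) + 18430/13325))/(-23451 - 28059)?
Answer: 111765638879/174246654400 ≈ 0.64142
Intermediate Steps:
(-33040 + (7850/((-1*7616)) + 18430/13325))/(-23451 - 28059) = (-33040 + (7850/(-7616) + 18430*(1/13325)))/(-51510) = (-33040 + (7850*(-1/7616) + 3686/2665))*(-1/51510) = (-33040 + (-3925/3808 + 3686/2665))*(-1/51510) = (-33040 + 3576163/10148320)*(-1/51510) = -335296916637/10148320*(-1/51510) = 111765638879/174246654400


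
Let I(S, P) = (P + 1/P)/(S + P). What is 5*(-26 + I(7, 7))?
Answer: -6245/49 ≈ -127.45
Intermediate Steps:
I(S, P) = (P + 1/P)/(P + S)
5*(-26 + I(7, 7)) = 5*(-26 + (1 + 7²)/(7*(7 + 7))) = 5*(-26 + (⅐)*(1 + 49)/14) = 5*(-26 + (⅐)*(1/14)*50) = 5*(-26 + 25/49) = 5*(-1249/49) = -6245/49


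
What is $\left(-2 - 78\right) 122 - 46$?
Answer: $-9806$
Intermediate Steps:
$\left(-2 - 78\right) 122 - 46 = \left(-80\right) 122 - 46 = -9760 - 46 = -9806$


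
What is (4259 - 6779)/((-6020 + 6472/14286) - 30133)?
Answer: 18000360/258237643 ≈ 0.069705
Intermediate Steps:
(4259 - 6779)/((-6020 + 6472/14286) - 30133) = -2520/((-6020 + 6472*(1/14286)) - 30133) = -2520/((-6020 + 3236/7143) - 30133) = -2520/(-42997624/7143 - 30133) = -2520/(-258237643/7143) = -2520*(-7143/258237643) = 18000360/258237643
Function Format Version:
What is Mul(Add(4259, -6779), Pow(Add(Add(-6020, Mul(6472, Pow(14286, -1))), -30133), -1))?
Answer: Rational(18000360, 258237643) ≈ 0.069705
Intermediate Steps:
Mul(Add(4259, -6779), Pow(Add(Add(-6020, Mul(6472, Pow(14286, -1))), -30133), -1)) = Mul(-2520, Pow(Add(Add(-6020, Mul(6472, Rational(1, 14286))), -30133), -1)) = Mul(-2520, Pow(Add(Add(-6020, Rational(3236, 7143)), -30133), -1)) = Mul(-2520, Pow(Add(Rational(-42997624, 7143), -30133), -1)) = Mul(-2520, Pow(Rational(-258237643, 7143), -1)) = Mul(-2520, Rational(-7143, 258237643)) = Rational(18000360, 258237643)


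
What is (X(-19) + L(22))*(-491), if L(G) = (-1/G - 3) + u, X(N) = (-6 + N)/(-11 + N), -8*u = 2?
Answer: 159575/132 ≈ 1208.9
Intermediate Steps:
u = -¼ (u = -⅛*2 = -¼ ≈ -0.25000)
X(N) = (-6 + N)/(-11 + N)
L(G) = -13/4 - 1/G (L(G) = (-1/G - 3) - ¼ = (-3 - 1/G) - ¼ = -13/4 - 1/G)
(X(-19) + L(22))*(-491) = ((-6 - 19)/(-11 - 19) + (-13/4 - 1/22))*(-491) = (-25/(-30) + (-13/4 - 1*1/22))*(-491) = (-1/30*(-25) + (-13/4 - 1/22))*(-491) = (⅚ - 145/44)*(-491) = -325/132*(-491) = 159575/132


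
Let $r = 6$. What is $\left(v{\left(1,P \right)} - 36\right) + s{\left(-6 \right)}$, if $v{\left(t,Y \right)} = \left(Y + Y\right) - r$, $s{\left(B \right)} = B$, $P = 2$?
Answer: $-44$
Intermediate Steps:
$v{\left(t,Y \right)} = -6 + 2 Y$ ($v{\left(t,Y \right)} = \left(Y + Y\right) - 6 = 2 Y - 6 = -6 + 2 Y$)
$\left(v{\left(1,P \right)} - 36\right) + s{\left(-6 \right)} = \left(\left(-6 + 2 \cdot 2\right) - 36\right) - 6 = \left(\left(-6 + 4\right) - 36\right) - 6 = \left(-2 - 36\right) - 6 = -38 - 6 = -44$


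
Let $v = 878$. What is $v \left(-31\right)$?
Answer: $-27218$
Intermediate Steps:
$v \left(-31\right) = 878 \left(-31\right) = -27218$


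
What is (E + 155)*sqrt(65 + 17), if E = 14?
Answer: 169*sqrt(82) ≈ 1530.4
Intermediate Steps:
(E + 155)*sqrt(65 + 17) = (14 + 155)*sqrt(65 + 17) = 169*sqrt(82)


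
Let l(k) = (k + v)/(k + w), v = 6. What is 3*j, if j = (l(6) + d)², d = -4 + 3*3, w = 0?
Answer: 147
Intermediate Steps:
l(k) = (6 + k)/k (l(k) = (k + 6)/(k + 0) = (6 + k)/k)
d = 5 (d = -4 + 9 = 5)
j = 49 (j = ((6 + 6)/6 + 5)² = ((⅙)*12 + 5)² = (2 + 5)² = 7² = 49)
3*j = 3*49 = 147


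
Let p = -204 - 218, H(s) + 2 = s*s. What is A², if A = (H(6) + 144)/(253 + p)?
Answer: 31684/28561 ≈ 1.1093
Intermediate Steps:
H(s) = -2 + s² (H(s) = -2 + s*s = -2 + s²)
p = -422
A = -178/169 (A = ((-2 + 6²) + 144)/(253 - 422) = ((-2 + 36) + 144)/(-169) = (34 + 144)*(-1/169) = 178*(-1/169) = -178/169 ≈ -1.0533)
A² = (-178/169)² = 31684/28561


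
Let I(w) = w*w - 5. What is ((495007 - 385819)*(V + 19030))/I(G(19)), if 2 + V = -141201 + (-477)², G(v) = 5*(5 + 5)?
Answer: 11503610928/2495 ≈ 4.6107e+6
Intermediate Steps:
G(v) = 50 (G(v) = 5*10 = 50)
V = 86326 (V = -2 + (-141201 + (-477)²) = -2 + (-141201 + 227529) = -2 + 86328 = 86326)
I(w) = -5 + w² (I(w) = w² - 5 = -5 + w²)
((495007 - 385819)*(V + 19030))/I(G(19)) = ((495007 - 385819)*(86326 + 19030))/(-5 + 50²) = (109188*105356)/(-5 + 2500) = 11503610928/2495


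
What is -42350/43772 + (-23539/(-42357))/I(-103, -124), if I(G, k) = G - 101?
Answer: -91742353727/94556580804 ≈ -0.97024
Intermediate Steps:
I(G, k) = -101 + G
-42350/43772 + (-23539/(-42357))/I(-103, -124) = -42350/43772 + (-23539/(-42357))/(-101 - 103) = -42350*1/43772 - 23539*(-1/42357)/(-204) = -21175/21886 + (23539/42357)*(-1/204) = -21175/21886 - 23539/8640828 = -91742353727/94556580804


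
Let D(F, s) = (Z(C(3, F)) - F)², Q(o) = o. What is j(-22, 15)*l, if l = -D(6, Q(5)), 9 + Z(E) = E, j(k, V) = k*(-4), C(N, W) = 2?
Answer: -14872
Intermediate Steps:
j(k, V) = -4*k
Z(E) = -9 + E
D(F, s) = (-7 - F)² (D(F, s) = ((-9 + 2) - F)² = (-7 - F)²)
l = -169 (l = -(7 + 6)² = -1*13² = -1*169 = -169)
j(-22, 15)*l = -4*(-22)*(-169) = 88*(-169) = -14872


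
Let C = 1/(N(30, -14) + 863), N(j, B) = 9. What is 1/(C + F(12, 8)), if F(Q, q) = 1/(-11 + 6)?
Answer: -4360/867 ≈ -5.0288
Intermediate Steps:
F(Q, q) = -⅕ (F(Q, q) = 1/(-5) = -⅕)
C = 1/872 (C = 1/(9 + 863) = 1/872 ≈ 0.0011468)
1/(C + F(12, 8)) = 1/(1/872 - ⅕) = 1/(-867/4360) = -4360/867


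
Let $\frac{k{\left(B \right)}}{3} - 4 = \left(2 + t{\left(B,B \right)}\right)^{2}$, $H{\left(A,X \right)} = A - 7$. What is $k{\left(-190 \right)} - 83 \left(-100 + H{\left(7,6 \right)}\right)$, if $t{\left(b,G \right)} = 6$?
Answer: $8504$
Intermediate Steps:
$H{\left(A,X \right)} = -7 + A$
$k{\left(B \right)} = 204$ ($k{\left(B \right)} = 12 + 3 \left(2 + 6\right)^{2} = 12 + 3 \cdot 8^{2} = 12 + 3 \cdot 64 = 12 + 192 = 204$)
$k{\left(-190 \right)} - 83 \left(-100 + H{\left(7,6 \right)}\right) = 204 - 83 \left(-100 + \left(-7 + 7\right)\right) = 204 - 83 \left(-100 + 0\right) = 204 - 83 \left(-100\right) = 204 - -8300 = 204 + 8300 = 8504$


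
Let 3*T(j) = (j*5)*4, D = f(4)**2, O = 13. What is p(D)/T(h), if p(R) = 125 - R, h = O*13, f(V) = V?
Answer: 327/3380 ≈ 0.096746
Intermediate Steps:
D = 16 (D = 4**2 = 16)
h = 169 (h = 13*13 = 169)
T(j) = 20*j/3 (T(j) = ((j*5)*4)/3 = ((5*j)*4)/3 = (20*j)/3 = 20*j/3)
p(D)/T(h) = (125 - 1*16)/(((20/3)*169)) = (125 - 16)/(3380/3) = 109*(3/3380) = 327/3380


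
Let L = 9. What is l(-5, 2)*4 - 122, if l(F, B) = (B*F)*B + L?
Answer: -166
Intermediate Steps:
l(F, B) = 9 + F*B² (l(F, B) = (B*F)*B + 9 = F*B² + 9 = 9 + F*B²)
l(-5, 2)*4 - 122 = (9 - 5*2²)*4 - 122 = (9 - 5*4)*4 - 122 = (9 - 20)*4 - 122 = -11*4 - 122 = -44 - 122 = -166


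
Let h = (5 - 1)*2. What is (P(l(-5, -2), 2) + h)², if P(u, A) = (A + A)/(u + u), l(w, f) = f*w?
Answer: 1681/25 ≈ 67.240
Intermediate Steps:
P(u, A) = A/u (P(u, A) = (2*A)/((2*u)) = (2*A)*(1/(2*u)) = A/u)
h = 8 (h = 4*2 = 8)
(P(l(-5, -2), 2) + h)² = (2/((-2*(-5))) + 8)² = (2/10 + 8)² = (2*(⅒) + 8)² = (⅕ + 8)² = (41/5)² = 1681/25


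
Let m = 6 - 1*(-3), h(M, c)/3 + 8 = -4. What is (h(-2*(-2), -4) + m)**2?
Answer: 729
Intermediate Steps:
h(M, c) = -36 (h(M, c) = -24 + 3*(-4) = -24 - 12 = -36)
m = 9 (m = 6 + 3 = 9)
(h(-2*(-2), -4) + m)**2 = (-36 + 9)**2 = (-27)**2 = 729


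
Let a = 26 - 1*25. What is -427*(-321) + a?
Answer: 137068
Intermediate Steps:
a = 1 (a = 26 - 25 = 1)
-427*(-321) + a = -427*(-321) + 1 = 137067 + 1 = 137068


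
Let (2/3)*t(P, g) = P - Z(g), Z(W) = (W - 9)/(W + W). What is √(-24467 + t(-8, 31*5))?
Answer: I*√2352499790/310 ≈ 156.46*I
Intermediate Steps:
Z(W) = (-9 + W)/(2*W) (Z(W) = (-9 + W)/((2*W)) = (-9 + W)*(1/(2*W)) = (-9 + W)/(2*W))
t(P, g) = 3*P/2 - 3*(-9 + g)/(4*g) (t(P, g) = 3*(P - (-9 + g)/(2*g))/2 = 3*P/2 - 3*(-9 + g)/(4*g))
√(-24467 + t(-8, 31*5)) = √(-24467 + 3*(9 - 31*5 + 2*(-8)*(31*5))/(4*((31*5)))) = √(-24467 + (¾)*(9 - 1*155 + 2*(-8)*155)/155) = √(-24467 + (¾)*(1/155)*(9 - 155 - 2480)) = √(-24467 + (¾)*(1/155)*(-2626)) = √(-24467 - 3939/310) = √(-7588709/310) = I*√2352499790/310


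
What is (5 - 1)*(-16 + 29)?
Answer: 52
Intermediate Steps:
(5 - 1)*(-16 + 29) = 4*13 = 52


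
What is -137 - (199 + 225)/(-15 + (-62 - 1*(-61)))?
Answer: -221/2 ≈ -110.50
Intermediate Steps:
-137 - (199 + 225)/(-15 + (-62 - 1*(-61))) = -137 - 424/(-15 + (-62 + 61)) = -137 - 424/(-15 - 1) = -137 - 424/(-16) = -137 - 424*(-1)/16 = -137 - 1*(-53/2) = -137 + 53/2 = -221/2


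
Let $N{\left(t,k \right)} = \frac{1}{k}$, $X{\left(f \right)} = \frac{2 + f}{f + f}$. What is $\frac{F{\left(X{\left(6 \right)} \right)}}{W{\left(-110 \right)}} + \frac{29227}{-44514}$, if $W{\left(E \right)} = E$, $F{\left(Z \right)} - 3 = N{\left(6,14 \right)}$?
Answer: $- \frac{23461841}{34275780} \approx -0.6845$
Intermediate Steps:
$X{\left(f \right)} = \frac{2 + f}{2 f}$
$F{\left(Z \right)} = \frac{43}{14}$ ($F{\left(Z \right)} = 3 + \frac{1}{14} = \frac{43}{14}$)
$\frac{F{\left(X{\left(6 \right)} \right)}}{W{\left(-110 \right)}} + \frac{29227}{-44514} = \frac{43}{14 \left(-110\right)} + \frac{29227}{-44514} = \frac{43}{14} \left(- \frac{1}{110}\right) + 29227 \left(- \frac{1}{44514}\right) = - \frac{43}{1540} - \frac{29227}{44514} = - \frac{23461841}{34275780}$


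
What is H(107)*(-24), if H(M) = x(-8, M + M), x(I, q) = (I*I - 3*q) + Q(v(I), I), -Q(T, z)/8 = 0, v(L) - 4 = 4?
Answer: 13872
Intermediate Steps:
v(L) = 8 (v(L) = 4 + 4 = 8)
Q(T, z) = 0 (Q(T, z) = -8*0 = 0)
x(I, q) = I² - 3*q (x(I, q) = (I*I - 3*q) + 0 = (I² - 3*q) + 0 = I² - 3*q)
H(M) = 64 - 6*M (H(M) = (-8)² - 3*(M + M) = 64 - 6*M)
H(107)*(-24) = (64 - 6*107)*(-24) = (64 - 642)*(-24) = -578*(-24) = 13872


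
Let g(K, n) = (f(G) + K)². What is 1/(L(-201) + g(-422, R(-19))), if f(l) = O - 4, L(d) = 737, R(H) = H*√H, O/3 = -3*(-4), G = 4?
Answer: 1/152837 ≈ 6.5429e-6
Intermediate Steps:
O = 36 (O = 3*(-3*(-4)) = 3*12 = 36)
R(H) = H^(3/2)
f(l) = 32 (f(l) = 36 - 4 = 32)
g(K, n) = (32 + K)²
1/(L(-201) + g(-422, R(-19))) = 1/(737 + (32 - 422)²) = 1/(737 + (-390)²) = 1/(737 + 152100) = 1/152837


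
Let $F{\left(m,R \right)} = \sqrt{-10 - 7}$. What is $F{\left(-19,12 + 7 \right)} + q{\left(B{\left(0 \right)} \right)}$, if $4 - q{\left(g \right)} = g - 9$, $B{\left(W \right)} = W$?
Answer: $13 + i \sqrt{17} \approx 13.0 + 4.1231 i$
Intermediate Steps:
$F{\left(m,R \right)} = i \sqrt{17}$ ($F{\left(m,R \right)} = \sqrt{-17} = i \sqrt{17}$)
$q{\left(g \right)} = 13 - g$ ($q{\left(g \right)} = 4 - \left(g - 9\right) = 4 - \left(-9 + g\right) = 13 - g$)
$F{\left(-19,12 + 7 \right)} + q{\left(B{\left(0 \right)} \right)} = i \sqrt{17} + \left(13 - 0\right) = i \sqrt{17} + \left(13 + 0\right) = i \sqrt{17} + 13 = 13 + i \sqrt{17}$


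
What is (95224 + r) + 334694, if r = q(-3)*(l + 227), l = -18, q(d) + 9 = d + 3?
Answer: 428037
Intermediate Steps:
q(d) = -6 + d (q(d) = -9 + (d + 3) = -9 + (3 + d) = -6 + d)
r = -1881 (r = (-6 - 3)*(-18 + 227) = -9*209 = -1881)
(95224 + r) + 334694 = (95224 - 1881) + 334694 = 93343 + 334694 = 428037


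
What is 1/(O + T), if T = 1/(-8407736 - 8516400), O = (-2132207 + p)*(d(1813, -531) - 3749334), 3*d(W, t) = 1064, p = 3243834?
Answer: -50772408/211592317048477369139 ≈ -2.3995e-13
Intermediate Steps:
d(W, t) = 1064/3 (d(W, t) = (1/3)*1064 = 1064/3)
O = -12502399948126/3 (O = (-2132207 + 3243834)*(1064/3 - 3749334) = 1111627*(-11246938/3) = -12502399948126/3 ≈ -4.1675e+12)
T = -1/16924136 (T = 1/(-16924136) = -1/16924136 ≈ -5.9087e-8)
1/(O + T) = 1/(-12502399948126/3 - 1/16924136) = 1/(-211592317048477369139/50772408) = -50772408/211592317048477369139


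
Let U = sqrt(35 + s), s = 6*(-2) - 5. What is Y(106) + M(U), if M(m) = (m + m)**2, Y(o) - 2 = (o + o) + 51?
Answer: 337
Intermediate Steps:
s = -17 (s = -12 - 5 = -17)
U = 3*sqrt(2) (U = sqrt(35 - 17) = sqrt(18) = 3*sqrt(2) ≈ 4.2426)
Y(o) = 53 + 2*o (Y(o) = 2 + ((o + o) + 51) = 2 + (2*o + 51) = 2 + (51 + 2*o) = 53 + 2*o)
M(m) = 4*m**2 (M(m) = (2*m)**2 = 4*m**2)
Y(106) + M(U) = (53 + 2*106) + 4*(3*sqrt(2))**2 = (53 + 212) + 4*18 = 265 + 72 = 337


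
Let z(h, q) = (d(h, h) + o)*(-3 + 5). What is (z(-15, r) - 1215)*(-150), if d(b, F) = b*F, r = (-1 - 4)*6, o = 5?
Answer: 113250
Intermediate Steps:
r = -30 (r = -5*6 = -30)
d(b, F) = F*b
z(h, q) = 10 + 2*h² (z(h, q) = (h*h + 5)*(-3 + 5) = (h² + 5)*2 = (5 + h²)*2 = 10 + 2*h²)
(z(-15, r) - 1215)*(-150) = ((10 + 2*(-15)²) - 1215)*(-150) = ((10 + 2*225) - 1215)*(-150) = ((10 + 450) - 1215)*(-150) = (460 - 1215)*(-150) = -755*(-150) = 113250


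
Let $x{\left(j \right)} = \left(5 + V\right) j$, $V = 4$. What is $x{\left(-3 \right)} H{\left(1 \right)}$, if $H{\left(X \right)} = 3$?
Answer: $-81$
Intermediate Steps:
$x{\left(j \right)} = 9 j$ ($x{\left(j \right)} = \left(5 + 4\right) j = 9 j$)
$x{\left(-3 \right)} H{\left(1 \right)} = 9 \left(-3\right) 3 = \left(-27\right) 3 = -81$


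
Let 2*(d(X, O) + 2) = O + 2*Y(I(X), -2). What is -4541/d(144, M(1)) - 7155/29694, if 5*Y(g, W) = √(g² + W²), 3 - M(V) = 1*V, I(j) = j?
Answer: -234615145/41007414 - 9082*√5185/4143 ≈ -163.57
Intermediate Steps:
M(V) = 3 - V
Y(g, W) = √(W² + g²)/5 (Y(g, W) = √(g² + W²)/5 = √(W² + g²)/5)
d(X, O) = -2 + O/2 + √(4 + X²)/5 (d(X, O) = -2 + (O + 2*(√((-2)² + X²)/5))/2 = -2 + (O + 2*(√(4 + X²)/5))/2 = -2 + (O + 2*√(4 + X²)/5)/2 = -2 + (O/2 + √(4 + X²)/5) = -2 + O/2 + √(4 + X²)/5)
-4541/d(144, M(1)) - 7155/29694 = -4541/(-2 + (3 - 1*1)/2 + √(4 + 144²)/5) - 7155/29694 = -4541/(-2 + (3 - 1)/2 + √(4 + 20736)/5) - 7155*1/29694 = -4541/(-2 + (½)*2 + √20740/5) - 2385/9898 = -4541/(-2 + 1 + (2*√5185)/5) - 2385/9898 = -4541/(-2 + 1 + 2*√5185/5) - 2385/9898 = -4541/(-1 + 2*√5185/5) - 2385/9898 = -2385/9898 - 4541/(-1 + 2*√5185/5)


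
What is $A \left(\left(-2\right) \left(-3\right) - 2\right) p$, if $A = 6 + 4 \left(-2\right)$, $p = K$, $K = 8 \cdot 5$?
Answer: $-320$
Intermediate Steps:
$K = 40$
$p = 40$
$A = -2$ ($A = 6 - 8 = -2$)
$A \left(\left(-2\right) \left(-3\right) - 2\right) p = - 2 \left(\left(-2\right) \left(-3\right) - 2\right) 40 = - 2 \left(6 - 2\right) 40 = \left(-2\right) 4 \cdot 40 = \left(-8\right) 40 = -320$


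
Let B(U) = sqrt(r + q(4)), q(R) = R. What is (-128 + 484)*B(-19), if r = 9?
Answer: 356*sqrt(13) ≈ 1283.6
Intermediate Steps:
B(U) = sqrt(13) (B(U) = sqrt(9 + 4) = sqrt(13))
(-128 + 484)*B(-19) = (-128 + 484)*sqrt(13) = 356*sqrt(13)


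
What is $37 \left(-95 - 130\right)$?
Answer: $-8325$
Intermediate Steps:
$37 \left(-95 - 130\right) = 37 \left(-225\right) = -8325$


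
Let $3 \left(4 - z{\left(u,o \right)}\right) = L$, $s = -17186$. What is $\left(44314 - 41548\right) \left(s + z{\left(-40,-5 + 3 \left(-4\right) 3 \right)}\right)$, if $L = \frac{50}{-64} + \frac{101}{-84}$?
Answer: $- \frac{15967923919}{336} \approx -4.7524 \cdot 10^{7}$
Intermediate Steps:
$L = - \frac{1333}{672}$ ($L = 50 \left(- \frac{1}{64}\right) + 101 \left(- \frac{1}{84}\right) = - \frac{25}{32} - \frac{101}{84} = - \frac{1333}{672} \approx -1.9836$)
$z{\left(u,o \right)} = \frac{9397}{2016}$ ($z{\left(u,o \right)} = 4 - - \frac{1333}{2016} = 4 + \frac{1333}{2016} = \frac{9397}{2016}$)
$\left(44314 - 41548\right) \left(s + z{\left(-40,-5 + 3 \left(-4\right) 3 \right)}\right) = \left(44314 - 41548\right) \left(-17186 + \frac{9397}{2016}\right) = 2766 \left(- \frac{34637579}{2016}\right) = - \frac{15967923919}{336}$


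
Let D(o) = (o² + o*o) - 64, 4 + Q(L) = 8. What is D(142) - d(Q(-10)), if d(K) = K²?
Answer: 40248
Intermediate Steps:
Q(L) = 4 (Q(L) = -4 + 8 = 4)
D(o) = -64 + 2*o² (D(o) = (o² + o²) - 64 = 2*o² - 64 = -64 + 2*o²)
D(142) - d(Q(-10)) = (-64 + 2*142²) - 1*4² = (-64 + 2*20164) - 1*16 = (-64 + 40328) - 16 = 40264 - 16 = 40248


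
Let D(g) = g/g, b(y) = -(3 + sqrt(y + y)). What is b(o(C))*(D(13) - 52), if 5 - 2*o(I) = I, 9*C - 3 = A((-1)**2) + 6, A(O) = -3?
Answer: 153 + 17*sqrt(39) ≈ 259.17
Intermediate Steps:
C = 2/3 (C = 1/3 + (-3 + 6)/9 = 1/3 + (1/9)*3 = 1/3 + 1/3 = 2/3 ≈ 0.66667)
o(I) = 5/2 - I/2
b(y) = -3 - sqrt(2)*sqrt(y) (b(y) = -(3 + sqrt(2*y)) = -(3 + sqrt(2)*sqrt(y)) = -3 - sqrt(2)*sqrt(y))
D(g) = 1
b(o(C))*(D(13) - 52) = (-3 - sqrt(2)*sqrt(5/2 - 1/2*2/3))*(1 - 52) = (-3 - sqrt(2)*sqrt(5/2 - 1/3))*(-51) = (-3 - sqrt(2)*sqrt(13/6))*(-51) = (-3 - sqrt(2)*sqrt(78)/6)*(-51) = (-3 - sqrt(39)/3)*(-51) = 153 + 17*sqrt(39)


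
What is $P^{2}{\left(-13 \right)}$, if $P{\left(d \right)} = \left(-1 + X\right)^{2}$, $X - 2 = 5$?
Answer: $1296$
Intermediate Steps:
$X = 7$ ($X = 2 + 5 = 7$)
$P{\left(d \right)} = 36$ ($P{\left(d \right)} = \left(-1 + 7\right)^{2} = 6^{2} = 36$)
$P^{2}{\left(-13 \right)} = 36^{2} = 1296$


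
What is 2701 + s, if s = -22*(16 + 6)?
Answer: 2217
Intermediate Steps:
s = -484 (s = -22*22 = -484)
2701 + s = 2701 - 484 = 2217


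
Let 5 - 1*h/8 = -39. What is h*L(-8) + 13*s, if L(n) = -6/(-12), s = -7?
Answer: 85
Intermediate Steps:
h = 352 (h = 40 - 8*(-39) = 40 + 312 = 352)
L(n) = ½ (L(n) = -6*(-1/12) = ½)
h*L(-8) + 13*s = 352*(½) + 13*(-7) = 176 - 91 = 85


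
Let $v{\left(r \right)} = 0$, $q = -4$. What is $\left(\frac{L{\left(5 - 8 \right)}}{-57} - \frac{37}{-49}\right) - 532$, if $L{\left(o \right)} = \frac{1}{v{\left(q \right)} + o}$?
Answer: $- \frac{4451252}{8379} \approx -531.24$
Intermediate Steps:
$L{\left(o \right)} = \frac{1}{o}$ ($L{\left(o \right)} = \frac{1}{0 + o} = \frac{1}{o}$)
$\left(\frac{L{\left(5 - 8 \right)}}{-57} - \frac{37}{-49}\right) - 532 = \left(\frac{1}{\left(5 - 8\right) \left(-57\right)} - \frac{37}{-49}\right) - 532 = \left(\frac{1}{5 - 8} \left(- \frac{1}{57}\right) - - \frac{37}{49}\right) - 532 = \left(\frac{1}{-3} \left(- \frac{1}{57}\right) + \frac{37}{49}\right) - 532 = \left(\left(- \frac{1}{3}\right) \left(- \frac{1}{57}\right) + \frac{37}{49}\right) - 532 = \left(\frac{1}{171} + \frac{37}{49}\right) - 532 = \frac{6376}{8379} - 532 = - \frac{4451252}{8379}$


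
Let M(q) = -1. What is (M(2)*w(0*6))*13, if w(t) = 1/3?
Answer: -13/3 ≈ -4.3333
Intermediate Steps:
w(t) = ⅓ (w(t) = 1*(⅓) = ⅓)
(M(2)*w(0*6))*13 = -1*⅓*13 = -⅓*13 = -13/3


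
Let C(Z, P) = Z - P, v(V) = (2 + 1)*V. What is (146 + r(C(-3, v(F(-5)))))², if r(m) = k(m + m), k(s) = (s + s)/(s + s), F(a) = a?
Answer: 21609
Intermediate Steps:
v(V) = 3*V
k(s) = 1 (k(s) = (2*s)/((2*s)) = (2*s)*(1/(2*s)) = 1)
r(m) = 1
(146 + r(C(-3, v(F(-5)))))² = (146 + 1)² = 147² = 21609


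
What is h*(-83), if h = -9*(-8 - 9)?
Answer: -12699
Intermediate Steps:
h = 153 (h = -9*(-17) = 153)
h*(-83) = 153*(-83) = -12699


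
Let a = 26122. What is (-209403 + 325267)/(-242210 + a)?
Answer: -14483/27011 ≈ -0.53619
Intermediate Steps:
(-209403 + 325267)/(-242210 + a) = (-209403 + 325267)/(-242210 + 26122) = 115864/(-216088) = 115864*(-1/216088) = -14483/27011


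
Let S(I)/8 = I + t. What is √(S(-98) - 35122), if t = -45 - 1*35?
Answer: I*√36546 ≈ 191.17*I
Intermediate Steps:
t = -80 (t = -45 - 35 = -80)
S(I) = -640 + 8*I (S(I) = 8*(I - 80) = 8*(-80 + I) = -640 + 8*I)
√(S(-98) - 35122) = √((-640 + 8*(-98)) - 35122) = √((-640 - 784) - 35122) = √(-1424 - 35122) = √(-36546) = I*√36546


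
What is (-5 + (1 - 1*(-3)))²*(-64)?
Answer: -64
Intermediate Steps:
(-5 + (1 - 1*(-3)))²*(-64) = (-5 + (1 + 3))²*(-64) = (-5 + 4)²*(-64) = (-1)²*(-64) = 1*(-64) = -64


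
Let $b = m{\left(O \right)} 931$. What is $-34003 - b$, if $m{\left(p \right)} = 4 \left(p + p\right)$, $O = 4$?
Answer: $-63795$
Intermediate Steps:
$m{\left(p \right)} = 8 p$ ($m{\left(p \right)} = 4 \cdot 2 p = 8 p$)
$b = 29792$ ($b = 8 \cdot 4 \cdot 931 = 32 \cdot 931 = 29792$)
$-34003 - b = -34003 - 29792 = -63795$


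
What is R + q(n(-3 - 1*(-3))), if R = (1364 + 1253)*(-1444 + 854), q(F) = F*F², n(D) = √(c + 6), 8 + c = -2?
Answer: -1544030 - 8*I ≈ -1.544e+6 - 8.0*I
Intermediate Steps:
c = -10 (c = -8 - 2 = -10)
n(D) = 2*I (n(D) = √(-10 + 6) = √(-4) = 2*I)
q(F) = F³
R = -1544030 (R = 2617*(-590) = -1544030)
R + q(n(-3 - 1*(-3))) = -1544030 + (2*I)³ = -1544030 - 8*I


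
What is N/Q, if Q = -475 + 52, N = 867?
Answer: -289/141 ≈ -2.0496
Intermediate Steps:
Q = -423
N/Q = 867/(-423) = 867*(-1/423) = -289/141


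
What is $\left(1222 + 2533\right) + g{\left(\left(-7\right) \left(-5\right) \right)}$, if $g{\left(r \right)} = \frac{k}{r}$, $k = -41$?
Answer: $\frac{131384}{35} \approx 3753.8$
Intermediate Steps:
$g{\left(r \right)} = - \frac{41}{r}$
$\left(1222 + 2533\right) + g{\left(\left(-7\right) \left(-5\right) \right)} = \left(1222 + 2533\right) - \frac{41}{\left(-7\right) \left(-5\right)} = 3755 - \frac{41}{35} = \frac{131384}{35}$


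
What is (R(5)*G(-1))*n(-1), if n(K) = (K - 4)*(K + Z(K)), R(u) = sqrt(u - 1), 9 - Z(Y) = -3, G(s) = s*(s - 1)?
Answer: -220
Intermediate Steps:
G(s) = s*(-1 + s)
Z(Y) = 12 (Z(Y) = 9 - 1*(-3) = 9 + 3 = 12)
R(u) = sqrt(-1 + u)
n(K) = (-4 + K)*(12 + K) (n(K) = (K - 4)*(K + 12) = (-4 + K)*(12 + K))
(R(5)*G(-1))*n(-1) = (sqrt(-1 + 5)*(-(-1 - 1)))*(-48 + (-1)**2 + 8*(-1)) = (sqrt(4)*(-1*(-2)))*(-48 + 1 - 8) = (2*2)*(-55) = 4*(-55) = -220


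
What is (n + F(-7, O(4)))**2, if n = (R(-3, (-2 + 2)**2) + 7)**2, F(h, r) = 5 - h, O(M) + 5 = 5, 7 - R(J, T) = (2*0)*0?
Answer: 43264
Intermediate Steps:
R(J, T) = 7 (R(J, T) = 7 - 2*0*0 = 7 - 0*0 = 7 - 1*0 = 7 + 0 = 7)
O(M) = 0 (O(M) = -5 + 5 = 0)
n = 196 (n = (7 + 7)**2 = 14**2 = 196)
(n + F(-7, O(4)))**2 = (196 + (5 - 1*(-7)))**2 = (196 + (5 + 7))**2 = (196 + 12)**2 = 208**2 = 43264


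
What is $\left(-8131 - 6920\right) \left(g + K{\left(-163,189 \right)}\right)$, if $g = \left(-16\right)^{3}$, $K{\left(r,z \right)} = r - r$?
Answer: $61648896$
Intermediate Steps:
$K{\left(r,z \right)} = 0$
$g = -4096$
$\left(-8131 - 6920\right) \left(g + K{\left(-163,189 \right)}\right) = \left(-8131 - 6920\right) \left(-4096 + 0\right) = \left(-15051\right) \left(-4096\right) = 61648896$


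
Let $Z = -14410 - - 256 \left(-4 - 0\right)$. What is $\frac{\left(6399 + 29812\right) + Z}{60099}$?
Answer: $\frac{20777}{60099} \approx 0.34571$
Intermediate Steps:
$Z = -15434$ ($Z = -14410 - - 256 \left(-4 + 0\right) = -14410 - \left(-256\right) \left(-4\right) = -14410 - 1024 = -15434$)
$\frac{\left(6399 + 29812\right) + Z}{60099} = \frac{\left(6399 + 29812\right) - 15434}{60099} = \left(36211 - 15434\right) \frac{1}{60099} = 20777 \cdot \frac{1}{60099} = \frac{20777}{60099}$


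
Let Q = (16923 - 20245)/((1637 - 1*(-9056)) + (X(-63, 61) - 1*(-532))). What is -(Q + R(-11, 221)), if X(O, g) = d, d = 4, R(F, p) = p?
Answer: -2478287/11229 ≈ -220.70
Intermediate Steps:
X(O, g) = 4
Q = -3322/11229 (Q = (16923 - 20245)/((1637 - 1*(-9056)) + (4 - 1*(-532))) = -3322/((1637 + 9056) + (4 + 532)) = -3322/(10693 + 536) = -3322/11229 ≈ -0.29584)
-(Q + R(-11, 221)) = -(-3322/11229 + 221) = -1*2478287/11229 = -2478287/11229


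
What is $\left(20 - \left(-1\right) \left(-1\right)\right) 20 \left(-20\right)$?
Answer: $-7600$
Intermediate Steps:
$\left(20 - \left(-1\right) \left(-1\right)\right) 20 \left(-20\right) = \left(20 - 1\right) 20 \left(-20\right) = 19 \cdot 20 \left(-20\right) = 380 \left(-20\right) = -7600$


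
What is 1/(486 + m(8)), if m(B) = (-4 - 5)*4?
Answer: 1/450 ≈ 0.0022222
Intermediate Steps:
m(B) = -36 (m(B) = -9*4 = -36)
1/(486 + m(8)) = 1/(486 - 36) = 1/450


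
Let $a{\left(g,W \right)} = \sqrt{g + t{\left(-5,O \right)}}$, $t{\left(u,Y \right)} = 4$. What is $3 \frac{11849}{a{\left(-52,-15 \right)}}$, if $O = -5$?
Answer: $- \frac{11849 i \sqrt{3}}{4} \approx - 5130.8 i$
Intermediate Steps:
$a{\left(g,W \right)} = \sqrt{4 + g}$ ($a{\left(g,W \right)} = \sqrt{g + 4} = \sqrt{4 + g}$)
$3 \frac{11849}{a{\left(-52,-15 \right)}} = 3 \frac{11849}{\sqrt{4 - 52}} = 3 \frac{11849}{\sqrt{-48}} = 3 \frac{11849}{4 i \sqrt{3}} = 3 \cdot 11849 \left(- \frac{i \sqrt{3}}{12}\right) = 3 \left(- \frac{11849 i \sqrt{3}}{12}\right) = - \frac{11849 i \sqrt{3}}{4}$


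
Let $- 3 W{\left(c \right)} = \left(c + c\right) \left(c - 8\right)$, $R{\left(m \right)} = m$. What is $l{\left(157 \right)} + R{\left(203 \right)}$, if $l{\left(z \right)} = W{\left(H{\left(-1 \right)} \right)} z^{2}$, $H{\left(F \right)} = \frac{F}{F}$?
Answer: $\frac{345695}{3} \approx 1.1523 \cdot 10^{5}$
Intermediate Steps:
$H{\left(F \right)} = 1$
$W{\left(c \right)} = - \frac{2 c \left(-8 + c\right)}{3}$ ($W{\left(c \right)} = - \frac{\left(c + c\right) \left(c - 8\right)}{3} = - \frac{2 c \left(-8 + c\right)}{3}$)
$l{\left(z \right)} = \frac{14 z^{2}}{3}$ ($l{\left(z \right)} = \frac{2}{3} \cdot 1 \left(8 - 1\right) z^{2} = \frac{2}{3} \cdot 1 \cdot 7 z^{2} = \frac{14 z^{2}}{3}$)
$l{\left(157 \right)} + R{\left(203 \right)} = \frac{14 \cdot 157^{2}}{3} + 203 = \frac{14}{3} \cdot 24649 + 203 = \frac{345086}{3} + 203 = \frac{345695}{3}$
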